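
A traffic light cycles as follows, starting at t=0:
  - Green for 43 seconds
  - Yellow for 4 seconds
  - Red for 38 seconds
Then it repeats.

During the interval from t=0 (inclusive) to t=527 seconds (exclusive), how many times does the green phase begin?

Answer: 7

Derivation:
Cycle = 43+4+38 = 85s
green phase starts at t = k*85 + 0 for k=0,1,2,...
Need k*85+0 < 527 → k < 6.200
k ∈ {0, ..., 6} → 7 starts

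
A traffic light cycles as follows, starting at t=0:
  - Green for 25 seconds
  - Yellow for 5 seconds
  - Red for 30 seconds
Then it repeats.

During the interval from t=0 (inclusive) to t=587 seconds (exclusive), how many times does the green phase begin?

Answer: 10

Derivation:
Cycle = 25+5+30 = 60s
green phase starts at t = k*60 + 0 for k=0,1,2,...
Need k*60+0 < 587 → k < 9.783
k ∈ {0, ..., 9} → 10 starts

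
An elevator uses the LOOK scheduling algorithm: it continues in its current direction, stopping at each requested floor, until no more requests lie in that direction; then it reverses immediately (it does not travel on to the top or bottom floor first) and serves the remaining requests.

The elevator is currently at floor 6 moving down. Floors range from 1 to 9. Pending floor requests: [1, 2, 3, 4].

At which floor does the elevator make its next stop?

Answer: 4

Derivation:
Current floor: 6, direction: down
Requests above: []
Requests below: [1, 2, 3, 4]
Moving down and requests lie below → nearest below is max([1, 2, 3, 4]) = 4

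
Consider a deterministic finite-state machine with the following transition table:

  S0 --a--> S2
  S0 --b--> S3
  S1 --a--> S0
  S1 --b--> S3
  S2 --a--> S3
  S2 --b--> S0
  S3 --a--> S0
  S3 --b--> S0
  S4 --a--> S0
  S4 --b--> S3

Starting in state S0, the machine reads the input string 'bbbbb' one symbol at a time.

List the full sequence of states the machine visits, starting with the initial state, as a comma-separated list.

Answer: S0, S3, S0, S3, S0, S3

Derivation:
Start: S0
  read 'b': S0 --b--> S3
  read 'b': S3 --b--> S0
  read 'b': S0 --b--> S3
  read 'b': S3 --b--> S0
  read 'b': S0 --b--> S3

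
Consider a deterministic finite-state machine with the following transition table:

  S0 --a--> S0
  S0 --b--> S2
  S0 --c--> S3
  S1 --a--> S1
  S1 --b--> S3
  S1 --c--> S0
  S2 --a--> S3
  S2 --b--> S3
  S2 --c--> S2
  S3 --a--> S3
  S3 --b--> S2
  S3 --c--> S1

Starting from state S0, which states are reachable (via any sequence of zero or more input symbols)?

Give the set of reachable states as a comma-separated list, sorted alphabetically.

BFS from S0:
  visit S0: S0--a-->S0 (seen), S0--b-->S2 (new), S0--c-->S3 (new)
  visit S2: S2--a-->S3 (seen), S2--b-->S3 (seen), S2--c-->S2 (seen)
  visit S3: S3--a-->S3 (seen), S3--b-->S2 (seen), S3--c-->S1 (new)
  visit S1: S1--a-->S1 (seen), S1--b-->S3 (seen), S1--c-->S0 (seen)

Answer: S0, S1, S2, S3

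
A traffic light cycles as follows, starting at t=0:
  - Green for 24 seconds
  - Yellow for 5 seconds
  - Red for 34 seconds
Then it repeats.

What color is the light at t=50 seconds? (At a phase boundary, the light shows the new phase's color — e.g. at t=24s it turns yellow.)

Answer: red

Derivation:
Cycle length = 24 + 5 + 34 = 63s
t = 50, phase_t = 50 mod 63 = 50
50 >= 29 → RED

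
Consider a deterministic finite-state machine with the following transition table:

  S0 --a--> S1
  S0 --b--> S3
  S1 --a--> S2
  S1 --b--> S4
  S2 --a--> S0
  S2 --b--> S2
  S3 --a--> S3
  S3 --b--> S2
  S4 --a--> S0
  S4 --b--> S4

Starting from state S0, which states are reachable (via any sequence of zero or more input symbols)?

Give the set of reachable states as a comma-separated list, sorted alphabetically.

BFS from S0:
  visit S0: S0--a-->S1 (new), S0--b-->S3 (new)
  visit S1: S1--a-->S2 (new), S1--b-->S4 (new)
  visit S3: S3--a-->S3 (seen), S3--b-->S2 (seen)
  visit S2: S2--a-->S0 (seen), S2--b-->S2 (seen)
  visit S4: S4--a-->S0 (seen), S4--b-->S4 (seen)

Answer: S0, S1, S2, S3, S4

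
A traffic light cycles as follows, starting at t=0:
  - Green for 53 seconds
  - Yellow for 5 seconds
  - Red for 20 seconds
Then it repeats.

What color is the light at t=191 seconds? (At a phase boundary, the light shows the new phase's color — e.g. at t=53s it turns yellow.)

Cycle length = 53 + 5 + 20 = 78s
t = 191, phase_t = 191 mod 78 = 35
35 < 53 (green end) → GREEN

Answer: green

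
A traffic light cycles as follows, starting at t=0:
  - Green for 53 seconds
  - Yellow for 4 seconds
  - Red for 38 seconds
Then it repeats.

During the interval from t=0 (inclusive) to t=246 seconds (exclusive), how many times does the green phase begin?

Cycle = 53+4+38 = 95s
green phase starts at t = k*95 + 0 for k=0,1,2,...
Need k*95+0 < 246 → k < 2.589
k ∈ {0, ..., 2} → 3 starts

Answer: 3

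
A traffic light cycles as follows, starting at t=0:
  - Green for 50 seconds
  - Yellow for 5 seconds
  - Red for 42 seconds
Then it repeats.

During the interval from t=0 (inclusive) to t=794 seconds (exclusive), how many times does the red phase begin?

Cycle = 50+5+42 = 97s
red phase starts at t = k*97 + 55 for k=0,1,2,...
Need k*97+55 < 794 → k < 7.619
k ∈ {0, ..., 7} → 8 starts

Answer: 8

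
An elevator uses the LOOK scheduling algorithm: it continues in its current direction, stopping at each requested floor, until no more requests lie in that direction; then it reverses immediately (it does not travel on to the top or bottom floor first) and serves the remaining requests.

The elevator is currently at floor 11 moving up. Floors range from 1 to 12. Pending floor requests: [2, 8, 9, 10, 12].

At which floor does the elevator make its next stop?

Answer: 12

Derivation:
Current floor: 11, direction: up
Requests above: [12]
Requests below: [2, 8, 9, 10]
Moving up and requests lie above → nearest above is min([12]) = 12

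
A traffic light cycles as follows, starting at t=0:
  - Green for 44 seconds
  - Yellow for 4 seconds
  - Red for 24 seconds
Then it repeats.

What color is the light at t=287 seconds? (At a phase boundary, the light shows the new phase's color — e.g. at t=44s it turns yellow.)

Answer: red

Derivation:
Cycle length = 44 + 4 + 24 = 72s
t = 287, phase_t = 287 mod 72 = 71
71 >= 48 → RED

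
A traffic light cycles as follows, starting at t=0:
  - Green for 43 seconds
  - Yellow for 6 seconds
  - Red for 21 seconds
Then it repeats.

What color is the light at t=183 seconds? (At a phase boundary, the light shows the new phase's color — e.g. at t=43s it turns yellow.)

Answer: yellow

Derivation:
Cycle length = 43 + 6 + 21 = 70s
t = 183, phase_t = 183 mod 70 = 43
43 <= 43 < 49 (yellow end) → YELLOW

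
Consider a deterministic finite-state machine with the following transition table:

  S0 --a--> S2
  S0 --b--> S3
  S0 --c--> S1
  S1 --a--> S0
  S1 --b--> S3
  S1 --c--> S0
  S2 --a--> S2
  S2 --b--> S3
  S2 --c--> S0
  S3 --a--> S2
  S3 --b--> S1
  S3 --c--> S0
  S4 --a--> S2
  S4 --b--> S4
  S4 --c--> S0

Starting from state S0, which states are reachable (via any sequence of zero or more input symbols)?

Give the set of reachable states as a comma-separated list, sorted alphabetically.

Answer: S0, S1, S2, S3

Derivation:
BFS from S0:
  visit S0: S0--a-->S2 (new), S0--b-->S3 (new), S0--c-->S1 (new)
  visit S2: S2--a-->S2 (seen), S2--b-->S3 (seen), S2--c-->S0 (seen)
  visit S3: S3--a-->S2 (seen), S3--b-->S1 (seen), S3--c-->S0 (seen)
  visit S1: S1--a-->S0 (seen), S1--b-->S3 (seen), S1--c-->S0 (seen)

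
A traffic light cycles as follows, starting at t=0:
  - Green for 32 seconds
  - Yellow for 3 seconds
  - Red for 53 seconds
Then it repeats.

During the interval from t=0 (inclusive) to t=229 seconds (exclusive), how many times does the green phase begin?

Cycle = 32+3+53 = 88s
green phase starts at t = k*88 + 0 for k=0,1,2,...
Need k*88+0 < 229 → k < 2.602
k ∈ {0, ..., 2} → 3 starts

Answer: 3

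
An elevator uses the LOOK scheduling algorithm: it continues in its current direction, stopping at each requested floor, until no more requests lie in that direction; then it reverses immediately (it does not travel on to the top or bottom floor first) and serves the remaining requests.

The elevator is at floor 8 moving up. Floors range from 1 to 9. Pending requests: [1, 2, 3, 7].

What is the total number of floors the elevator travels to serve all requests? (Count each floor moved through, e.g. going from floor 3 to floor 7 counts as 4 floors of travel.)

Start at floor 8 moving up, LOOK stop order: [7, 3, 2, 1]
  8 → 7: |7-8| = 1, total = 1
  7 → 3: |3-7| = 4, total = 5
  3 → 2: |2-3| = 1, total = 6
  2 → 1: |1-2| = 1, total = 7

Answer: 7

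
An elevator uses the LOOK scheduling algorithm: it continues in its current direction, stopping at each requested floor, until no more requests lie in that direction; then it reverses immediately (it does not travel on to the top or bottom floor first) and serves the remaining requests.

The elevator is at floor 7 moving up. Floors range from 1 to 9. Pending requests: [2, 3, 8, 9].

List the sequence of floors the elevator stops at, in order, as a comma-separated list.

Answer: 8, 9, 3, 2

Derivation:
Current: 7, moving UP
Serve above first (ascending): [8, 9]
Then reverse, serve below (descending): [3, 2]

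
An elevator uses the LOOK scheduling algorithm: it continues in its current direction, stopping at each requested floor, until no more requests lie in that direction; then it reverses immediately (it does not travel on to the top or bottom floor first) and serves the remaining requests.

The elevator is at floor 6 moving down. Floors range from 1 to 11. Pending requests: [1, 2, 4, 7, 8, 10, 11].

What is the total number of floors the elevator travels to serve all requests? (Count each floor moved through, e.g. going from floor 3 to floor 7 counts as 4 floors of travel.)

Start at floor 6 moving down, LOOK stop order: [4, 2, 1, 7, 8, 10, 11]
  6 → 4: |4-6| = 2, total = 2
  4 → 2: |2-4| = 2, total = 4
  2 → 1: |1-2| = 1, total = 5
  1 → 7: |7-1| = 6, total = 11
  7 → 8: |8-7| = 1, total = 12
  8 → 10: |10-8| = 2, total = 14
  10 → 11: |11-10| = 1, total = 15

Answer: 15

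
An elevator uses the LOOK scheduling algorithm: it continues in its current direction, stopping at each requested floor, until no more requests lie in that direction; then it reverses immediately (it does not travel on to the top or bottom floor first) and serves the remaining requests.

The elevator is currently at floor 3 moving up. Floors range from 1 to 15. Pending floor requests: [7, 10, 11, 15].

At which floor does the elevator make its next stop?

Answer: 7

Derivation:
Current floor: 3, direction: up
Requests above: [7, 10, 11, 15]
Requests below: []
Moving up and requests lie above → nearest above is min([7, 10, 11, 15]) = 7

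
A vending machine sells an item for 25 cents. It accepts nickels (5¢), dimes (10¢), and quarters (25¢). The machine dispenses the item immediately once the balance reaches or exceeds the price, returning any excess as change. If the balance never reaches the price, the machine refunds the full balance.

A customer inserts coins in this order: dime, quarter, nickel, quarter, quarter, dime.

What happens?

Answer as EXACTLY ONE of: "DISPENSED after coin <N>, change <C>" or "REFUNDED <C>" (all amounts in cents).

Answer: DISPENSED after coin 2, change 10

Derivation:
Price: 25¢
Coin 1 (dime, 10¢): balance = 10¢
Coin 2 (quarter, 25¢): balance = 35¢
  → balance >= price → DISPENSE, change = 35 - 25 = 10¢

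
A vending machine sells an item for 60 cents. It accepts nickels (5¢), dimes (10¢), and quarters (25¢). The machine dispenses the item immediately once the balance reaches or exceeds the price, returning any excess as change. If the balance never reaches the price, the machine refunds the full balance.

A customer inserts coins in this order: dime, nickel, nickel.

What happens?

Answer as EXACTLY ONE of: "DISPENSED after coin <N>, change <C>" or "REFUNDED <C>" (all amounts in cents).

Price: 60¢
Coin 1 (dime, 10¢): balance = 10¢
Coin 2 (nickel, 5¢): balance = 15¢
Coin 3 (nickel, 5¢): balance = 20¢
All coins inserted, balance 20¢ < price 60¢ → REFUND 20¢

Answer: REFUNDED 20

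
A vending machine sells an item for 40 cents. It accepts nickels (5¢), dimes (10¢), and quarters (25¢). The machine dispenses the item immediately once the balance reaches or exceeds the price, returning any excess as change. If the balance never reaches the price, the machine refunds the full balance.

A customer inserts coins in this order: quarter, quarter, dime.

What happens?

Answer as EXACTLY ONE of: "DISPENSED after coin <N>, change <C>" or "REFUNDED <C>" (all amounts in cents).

Answer: DISPENSED after coin 2, change 10

Derivation:
Price: 40¢
Coin 1 (quarter, 25¢): balance = 25¢
Coin 2 (quarter, 25¢): balance = 50¢
  → balance >= price → DISPENSE, change = 50 - 40 = 10¢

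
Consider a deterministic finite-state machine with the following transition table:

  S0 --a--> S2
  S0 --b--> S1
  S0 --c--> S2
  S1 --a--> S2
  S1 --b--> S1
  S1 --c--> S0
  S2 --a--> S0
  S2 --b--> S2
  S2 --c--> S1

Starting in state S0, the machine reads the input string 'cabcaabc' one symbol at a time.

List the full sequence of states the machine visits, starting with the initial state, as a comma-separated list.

Start: S0
  read 'c': S0 --c--> S2
  read 'a': S2 --a--> S0
  read 'b': S0 --b--> S1
  read 'c': S1 --c--> S0
  read 'a': S0 --a--> S2
  read 'a': S2 --a--> S0
  read 'b': S0 --b--> S1
  read 'c': S1 --c--> S0

Answer: S0, S2, S0, S1, S0, S2, S0, S1, S0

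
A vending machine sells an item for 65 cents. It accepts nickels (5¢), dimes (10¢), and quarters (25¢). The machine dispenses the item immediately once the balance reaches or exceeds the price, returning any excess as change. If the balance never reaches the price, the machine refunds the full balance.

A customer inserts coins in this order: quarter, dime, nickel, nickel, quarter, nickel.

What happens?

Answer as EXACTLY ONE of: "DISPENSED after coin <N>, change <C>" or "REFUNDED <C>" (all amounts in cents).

Price: 65¢
Coin 1 (quarter, 25¢): balance = 25¢
Coin 2 (dime, 10¢): balance = 35¢
Coin 3 (nickel, 5¢): balance = 40¢
Coin 4 (nickel, 5¢): balance = 45¢
Coin 5 (quarter, 25¢): balance = 70¢
  → balance >= price → DISPENSE, change = 70 - 65 = 5¢

Answer: DISPENSED after coin 5, change 5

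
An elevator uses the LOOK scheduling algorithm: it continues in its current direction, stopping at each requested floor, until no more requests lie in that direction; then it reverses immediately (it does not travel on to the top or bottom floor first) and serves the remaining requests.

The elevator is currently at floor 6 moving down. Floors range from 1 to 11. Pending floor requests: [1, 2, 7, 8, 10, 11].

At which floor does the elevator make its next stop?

Answer: 2

Derivation:
Current floor: 6, direction: down
Requests above: [7, 8, 10, 11]
Requests below: [1, 2]
Moving down and requests lie below → nearest below is max([1, 2]) = 2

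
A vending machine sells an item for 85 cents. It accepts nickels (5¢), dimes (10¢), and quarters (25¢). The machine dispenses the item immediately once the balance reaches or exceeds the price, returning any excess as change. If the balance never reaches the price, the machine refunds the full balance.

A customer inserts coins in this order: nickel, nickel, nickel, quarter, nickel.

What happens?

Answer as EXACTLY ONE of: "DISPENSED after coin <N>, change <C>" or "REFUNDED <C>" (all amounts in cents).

Answer: REFUNDED 45

Derivation:
Price: 85¢
Coin 1 (nickel, 5¢): balance = 5¢
Coin 2 (nickel, 5¢): balance = 10¢
Coin 3 (nickel, 5¢): balance = 15¢
Coin 4 (quarter, 25¢): balance = 40¢
Coin 5 (nickel, 5¢): balance = 45¢
All coins inserted, balance 45¢ < price 85¢ → REFUND 45¢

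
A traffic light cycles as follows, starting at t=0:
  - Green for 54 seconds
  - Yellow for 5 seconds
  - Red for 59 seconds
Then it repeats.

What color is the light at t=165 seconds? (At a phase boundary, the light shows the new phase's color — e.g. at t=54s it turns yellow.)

Cycle length = 54 + 5 + 59 = 118s
t = 165, phase_t = 165 mod 118 = 47
47 < 54 (green end) → GREEN

Answer: green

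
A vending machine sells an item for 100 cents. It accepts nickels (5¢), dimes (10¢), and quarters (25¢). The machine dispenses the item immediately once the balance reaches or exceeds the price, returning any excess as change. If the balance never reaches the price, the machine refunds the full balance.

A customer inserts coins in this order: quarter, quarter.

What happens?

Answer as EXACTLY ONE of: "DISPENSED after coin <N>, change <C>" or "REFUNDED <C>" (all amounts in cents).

Answer: REFUNDED 50

Derivation:
Price: 100¢
Coin 1 (quarter, 25¢): balance = 25¢
Coin 2 (quarter, 25¢): balance = 50¢
All coins inserted, balance 50¢ < price 100¢ → REFUND 50¢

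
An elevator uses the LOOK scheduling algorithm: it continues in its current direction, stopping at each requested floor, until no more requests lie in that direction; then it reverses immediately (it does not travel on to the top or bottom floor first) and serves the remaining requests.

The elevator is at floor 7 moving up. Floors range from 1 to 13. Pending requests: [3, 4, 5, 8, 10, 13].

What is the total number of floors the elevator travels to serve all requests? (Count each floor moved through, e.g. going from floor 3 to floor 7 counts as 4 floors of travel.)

Answer: 16

Derivation:
Start at floor 7 moving up, LOOK stop order: [8, 10, 13, 5, 4, 3]
  7 → 8: |8-7| = 1, total = 1
  8 → 10: |10-8| = 2, total = 3
  10 → 13: |13-10| = 3, total = 6
  13 → 5: |5-13| = 8, total = 14
  5 → 4: |4-5| = 1, total = 15
  4 → 3: |3-4| = 1, total = 16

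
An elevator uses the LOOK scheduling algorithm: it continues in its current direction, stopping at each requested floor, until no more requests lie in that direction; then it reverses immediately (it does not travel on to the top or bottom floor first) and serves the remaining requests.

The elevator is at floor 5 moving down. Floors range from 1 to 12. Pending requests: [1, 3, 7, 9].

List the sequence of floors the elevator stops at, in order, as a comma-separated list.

Current: 5, moving DOWN
Serve below first (descending): [3, 1]
Then reverse, serve above (ascending): [7, 9]

Answer: 3, 1, 7, 9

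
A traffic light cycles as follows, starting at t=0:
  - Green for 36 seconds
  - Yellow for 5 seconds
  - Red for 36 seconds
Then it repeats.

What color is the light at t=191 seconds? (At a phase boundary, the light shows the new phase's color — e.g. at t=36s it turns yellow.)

Answer: yellow

Derivation:
Cycle length = 36 + 5 + 36 = 77s
t = 191, phase_t = 191 mod 77 = 37
36 <= 37 < 41 (yellow end) → YELLOW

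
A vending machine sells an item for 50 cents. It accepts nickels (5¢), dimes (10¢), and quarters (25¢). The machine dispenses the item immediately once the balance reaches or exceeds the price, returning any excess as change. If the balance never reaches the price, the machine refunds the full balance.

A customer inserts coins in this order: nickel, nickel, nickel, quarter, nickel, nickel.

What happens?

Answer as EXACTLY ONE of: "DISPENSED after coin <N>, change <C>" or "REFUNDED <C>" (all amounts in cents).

Price: 50¢
Coin 1 (nickel, 5¢): balance = 5¢
Coin 2 (nickel, 5¢): balance = 10¢
Coin 3 (nickel, 5¢): balance = 15¢
Coin 4 (quarter, 25¢): balance = 40¢
Coin 5 (nickel, 5¢): balance = 45¢
Coin 6 (nickel, 5¢): balance = 50¢
  → balance >= price → DISPENSE, change = 50 - 50 = 0¢

Answer: DISPENSED after coin 6, change 0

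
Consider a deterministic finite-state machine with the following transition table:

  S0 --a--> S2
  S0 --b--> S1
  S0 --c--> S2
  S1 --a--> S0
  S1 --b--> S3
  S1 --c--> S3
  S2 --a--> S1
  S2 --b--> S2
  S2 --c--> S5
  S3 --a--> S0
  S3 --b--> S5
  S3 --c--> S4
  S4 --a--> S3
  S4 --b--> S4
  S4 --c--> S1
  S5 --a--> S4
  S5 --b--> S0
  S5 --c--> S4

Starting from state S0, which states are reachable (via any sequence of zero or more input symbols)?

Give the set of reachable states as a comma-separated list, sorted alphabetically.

Answer: S0, S1, S2, S3, S4, S5

Derivation:
BFS from S0:
  visit S0: S0--a-->S2 (new), S0--b-->S1 (new), S0--c-->S2 (seen)
  visit S2: S2--a-->S1 (seen), S2--b-->S2 (seen), S2--c-->S5 (new)
  visit S1: S1--a-->S0 (seen), S1--b-->S3 (new), S1--c-->S3 (seen)
  visit S5: S5--a-->S4 (new), S5--b-->S0 (seen), S5--c-->S4 (seen)
  visit S3: S3--a-->S0 (seen), S3--b-->S5 (seen), S3--c-->S4 (seen)
  visit S4: S4--a-->S3 (seen), S4--b-->S4 (seen), S4--c-->S1 (seen)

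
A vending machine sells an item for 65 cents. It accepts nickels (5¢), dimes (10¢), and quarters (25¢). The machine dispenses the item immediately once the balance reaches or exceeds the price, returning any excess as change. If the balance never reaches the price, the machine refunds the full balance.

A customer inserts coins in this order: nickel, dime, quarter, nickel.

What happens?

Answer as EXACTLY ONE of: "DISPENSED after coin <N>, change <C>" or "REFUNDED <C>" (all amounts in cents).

Price: 65¢
Coin 1 (nickel, 5¢): balance = 5¢
Coin 2 (dime, 10¢): balance = 15¢
Coin 3 (quarter, 25¢): balance = 40¢
Coin 4 (nickel, 5¢): balance = 45¢
All coins inserted, balance 45¢ < price 65¢ → REFUND 45¢

Answer: REFUNDED 45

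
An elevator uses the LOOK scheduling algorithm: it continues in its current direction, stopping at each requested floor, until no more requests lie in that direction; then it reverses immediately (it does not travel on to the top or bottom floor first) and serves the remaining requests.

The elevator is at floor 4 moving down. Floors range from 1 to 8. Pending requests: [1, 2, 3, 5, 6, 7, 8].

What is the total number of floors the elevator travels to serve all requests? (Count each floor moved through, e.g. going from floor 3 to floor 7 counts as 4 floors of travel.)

Answer: 10

Derivation:
Start at floor 4 moving down, LOOK stop order: [3, 2, 1, 5, 6, 7, 8]
  4 → 3: |3-4| = 1, total = 1
  3 → 2: |2-3| = 1, total = 2
  2 → 1: |1-2| = 1, total = 3
  1 → 5: |5-1| = 4, total = 7
  5 → 6: |6-5| = 1, total = 8
  6 → 7: |7-6| = 1, total = 9
  7 → 8: |8-7| = 1, total = 10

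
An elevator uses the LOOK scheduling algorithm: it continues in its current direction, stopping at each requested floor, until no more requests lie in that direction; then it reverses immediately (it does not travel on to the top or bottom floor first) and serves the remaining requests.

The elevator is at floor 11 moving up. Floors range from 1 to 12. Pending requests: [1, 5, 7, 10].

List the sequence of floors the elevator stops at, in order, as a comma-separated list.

Answer: 10, 7, 5, 1

Derivation:
Current: 11, moving UP
Serve above first (ascending): []
Then reverse, serve below (descending): [10, 7, 5, 1]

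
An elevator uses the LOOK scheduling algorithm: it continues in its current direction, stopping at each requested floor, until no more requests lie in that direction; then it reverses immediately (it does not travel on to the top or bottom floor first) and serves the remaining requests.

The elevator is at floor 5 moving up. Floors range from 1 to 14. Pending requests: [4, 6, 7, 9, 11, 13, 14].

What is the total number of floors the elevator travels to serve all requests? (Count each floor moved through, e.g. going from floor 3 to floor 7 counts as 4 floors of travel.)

Start at floor 5 moving up, LOOK stop order: [6, 7, 9, 11, 13, 14, 4]
  5 → 6: |6-5| = 1, total = 1
  6 → 7: |7-6| = 1, total = 2
  7 → 9: |9-7| = 2, total = 4
  9 → 11: |11-9| = 2, total = 6
  11 → 13: |13-11| = 2, total = 8
  13 → 14: |14-13| = 1, total = 9
  14 → 4: |4-14| = 10, total = 19

Answer: 19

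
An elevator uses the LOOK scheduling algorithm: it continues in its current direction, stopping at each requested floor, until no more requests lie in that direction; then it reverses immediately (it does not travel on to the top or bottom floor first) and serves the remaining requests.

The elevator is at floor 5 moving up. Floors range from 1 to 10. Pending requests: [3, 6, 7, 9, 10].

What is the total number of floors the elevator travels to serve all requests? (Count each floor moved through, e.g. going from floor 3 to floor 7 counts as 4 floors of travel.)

Start at floor 5 moving up, LOOK stop order: [6, 7, 9, 10, 3]
  5 → 6: |6-5| = 1, total = 1
  6 → 7: |7-6| = 1, total = 2
  7 → 9: |9-7| = 2, total = 4
  9 → 10: |10-9| = 1, total = 5
  10 → 3: |3-10| = 7, total = 12

Answer: 12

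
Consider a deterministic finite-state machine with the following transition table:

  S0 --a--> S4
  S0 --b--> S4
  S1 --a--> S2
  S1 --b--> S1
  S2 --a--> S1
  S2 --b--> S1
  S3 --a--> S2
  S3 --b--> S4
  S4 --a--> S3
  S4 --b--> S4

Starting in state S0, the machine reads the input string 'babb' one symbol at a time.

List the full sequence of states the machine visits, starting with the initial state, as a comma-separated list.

Start: S0
  read 'b': S0 --b--> S4
  read 'a': S4 --a--> S3
  read 'b': S3 --b--> S4
  read 'b': S4 --b--> S4

Answer: S0, S4, S3, S4, S4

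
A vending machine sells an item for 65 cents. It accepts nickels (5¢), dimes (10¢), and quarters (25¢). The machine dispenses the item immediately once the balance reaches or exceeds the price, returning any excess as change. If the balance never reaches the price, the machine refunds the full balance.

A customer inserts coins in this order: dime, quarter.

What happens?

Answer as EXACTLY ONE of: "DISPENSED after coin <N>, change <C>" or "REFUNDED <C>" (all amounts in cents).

Price: 65¢
Coin 1 (dime, 10¢): balance = 10¢
Coin 2 (quarter, 25¢): balance = 35¢
All coins inserted, balance 35¢ < price 65¢ → REFUND 35¢

Answer: REFUNDED 35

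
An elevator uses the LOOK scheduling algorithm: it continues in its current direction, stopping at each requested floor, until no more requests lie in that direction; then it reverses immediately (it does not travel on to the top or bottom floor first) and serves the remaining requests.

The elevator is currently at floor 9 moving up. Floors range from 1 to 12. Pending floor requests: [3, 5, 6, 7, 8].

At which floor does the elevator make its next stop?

Current floor: 9, direction: up
Requests above: []
Requests below: [3, 5, 6, 7, 8]
Moving up but no requests above → reverse; nearest below is max([3, 5, 6, 7, 8]) = 8

Answer: 8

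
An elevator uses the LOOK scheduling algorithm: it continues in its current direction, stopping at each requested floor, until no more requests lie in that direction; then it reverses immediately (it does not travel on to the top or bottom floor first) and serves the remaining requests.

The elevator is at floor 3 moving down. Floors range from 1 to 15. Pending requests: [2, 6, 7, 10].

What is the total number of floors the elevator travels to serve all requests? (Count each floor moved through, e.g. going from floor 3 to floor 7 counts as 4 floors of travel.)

Start at floor 3 moving down, LOOK stop order: [2, 6, 7, 10]
  3 → 2: |2-3| = 1, total = 1
  2 → 6: |6-2| = 4, total = 5
  6 → 7: |7-6| = 1, total = 6
  7 → 10: |10-7| = 3, total = 9

Answer: 9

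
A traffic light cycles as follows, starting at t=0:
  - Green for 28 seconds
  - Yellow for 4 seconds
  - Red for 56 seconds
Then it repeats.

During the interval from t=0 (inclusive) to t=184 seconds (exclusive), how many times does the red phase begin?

Answer: 2

Derivation:
Cycle = 28+4+56 = 88s
red phase starts at t = k*88 + 32 for k=0,1,2,...
Need k*88+32 < 184 → k < 1.727
k ∈ {0, ..., 1} → 2 starts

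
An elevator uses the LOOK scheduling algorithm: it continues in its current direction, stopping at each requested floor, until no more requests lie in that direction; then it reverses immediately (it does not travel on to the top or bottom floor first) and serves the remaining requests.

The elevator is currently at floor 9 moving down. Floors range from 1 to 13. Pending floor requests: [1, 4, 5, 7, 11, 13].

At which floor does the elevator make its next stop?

Answer: 7

Derivation:
Current floor: 9, direction: down
Requests above: [11, 13]
Requests below: [1, 4, 5, 7]
Moving down and requests lie below → nearest below is max([1, 4, 5, 7]) = 7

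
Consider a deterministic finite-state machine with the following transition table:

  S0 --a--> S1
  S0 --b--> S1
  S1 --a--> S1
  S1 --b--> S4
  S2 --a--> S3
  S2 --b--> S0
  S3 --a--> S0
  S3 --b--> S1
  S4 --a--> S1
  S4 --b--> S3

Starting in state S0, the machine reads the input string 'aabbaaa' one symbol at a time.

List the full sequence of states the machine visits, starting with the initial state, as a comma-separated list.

Answer: S0, S1, S1, S4, S3, S0, S1, S1

Derivation:
Start: S0
  read 'a': S0 --a--> S1
  read 'a': S1 --a--> S1
  read 'b': S1 --b--> S4
  read 'b': S4 --b--> S3
  read 'a': S3 --a--> S0
  read 'a': S0 --a--> S1
  read 'a': S1 --a--> S1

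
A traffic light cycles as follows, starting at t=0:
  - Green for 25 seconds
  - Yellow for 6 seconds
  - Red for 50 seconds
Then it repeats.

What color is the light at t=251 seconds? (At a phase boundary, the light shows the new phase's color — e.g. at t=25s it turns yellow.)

Cycle length = 25 + 6 + 50 = 81s
t = 251, phase_t = 251 mod 81 = 8
8 < 25 (green end) → GREEN

Answer: green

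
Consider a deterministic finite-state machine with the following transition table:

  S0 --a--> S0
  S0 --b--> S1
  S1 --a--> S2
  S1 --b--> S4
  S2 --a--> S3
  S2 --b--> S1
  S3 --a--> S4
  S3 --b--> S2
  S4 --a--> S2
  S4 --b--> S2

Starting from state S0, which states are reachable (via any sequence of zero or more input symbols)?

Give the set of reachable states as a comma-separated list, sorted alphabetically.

BFS from S0:
  visit S0: S0--a-->S0 (seen), S0--b-->S1 (new)
  visit S1: S1--a-->S2 (new), S1--b-->S4 (new)
  visit S2: S2--a-->S3 (new), S2--b-->S1 (seen)
  visit S4: S4--a-->S2 (seen), S4--b-->S2 (seen)
  visit S3: S3--a-->S4 (seen), S3--b-->S2 (seen)

Answer: S0, S1, S2, S3, S4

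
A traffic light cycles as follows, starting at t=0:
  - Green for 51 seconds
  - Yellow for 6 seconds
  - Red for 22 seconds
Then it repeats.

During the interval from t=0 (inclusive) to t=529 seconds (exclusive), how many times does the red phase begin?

Cycle = 51+6+22 = 79s
red phase starts at t = k*79 + 57 for k=0,1,2,...
Need k*79+57 < 529 → k < 5.975
k ∈ {0, ..., 5} → 6 starts

Answer: 6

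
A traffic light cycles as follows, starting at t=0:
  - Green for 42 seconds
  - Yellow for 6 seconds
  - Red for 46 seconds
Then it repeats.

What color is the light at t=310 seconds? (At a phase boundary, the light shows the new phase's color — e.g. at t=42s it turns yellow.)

Cycle length = 42 + 6 + 46 = 94s
t = 310, phase_t = 310 mod 94 = 28
28 < 42 (green end) → GREEN

Answer: green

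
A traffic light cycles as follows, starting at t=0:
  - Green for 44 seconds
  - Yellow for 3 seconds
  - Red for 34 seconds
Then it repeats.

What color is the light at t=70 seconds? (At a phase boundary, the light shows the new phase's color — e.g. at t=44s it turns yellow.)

Answer: red

Derivation:
Cycle length = 44 + 3 + 34 = 81s
t = 70, phase_t = 70 mod 81 = 70
70 >= 47 → RED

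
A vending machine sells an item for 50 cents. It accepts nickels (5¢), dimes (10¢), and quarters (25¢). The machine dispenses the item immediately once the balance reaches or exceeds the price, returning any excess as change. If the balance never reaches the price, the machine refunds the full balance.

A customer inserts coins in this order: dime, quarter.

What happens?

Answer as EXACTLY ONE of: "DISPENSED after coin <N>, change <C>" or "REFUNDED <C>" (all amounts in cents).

Answer: REFUNDED 35

Derivation:
Price: 50¢
Coin 1 (dime, 10¢): balance = 10¢
Coin 2 (quarter, 25¢): balance = 35¢
All coins inserted, balance 35¢ < price 50¢ → REFUND 35¢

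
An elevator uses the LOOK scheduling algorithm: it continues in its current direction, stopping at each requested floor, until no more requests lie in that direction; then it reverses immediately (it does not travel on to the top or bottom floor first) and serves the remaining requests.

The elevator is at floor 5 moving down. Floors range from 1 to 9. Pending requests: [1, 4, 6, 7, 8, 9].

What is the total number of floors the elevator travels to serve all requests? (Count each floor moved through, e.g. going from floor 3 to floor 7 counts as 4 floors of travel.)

Answer: 12

Derivation:
Start at floor 5 moving down, LOOK stop order: [4, 1, 6, 7, 8, 9]
  5 → 4: |4-5| = 1, total = 1
  4 → 1: |1-4| = 3, total = 4
  1 → 6: |6-1| = 5, total = 9
  6 → 7: |7-6| = 1, total = 10
  7 → 8: |8-7| = 1, total = 11
  8 → 9: |9-8| = 1, total = 12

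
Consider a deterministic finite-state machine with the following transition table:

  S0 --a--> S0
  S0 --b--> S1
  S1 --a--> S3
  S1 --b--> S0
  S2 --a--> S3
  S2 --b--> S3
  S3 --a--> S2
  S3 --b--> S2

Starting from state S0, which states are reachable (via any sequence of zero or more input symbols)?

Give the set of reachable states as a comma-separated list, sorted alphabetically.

Answer: S0, S1, S2, S3

Derivation:
BFS from S0:
  visit S0: S0--a-->S0 (seen), S0--b-->S1 (new)
  visit S1: S1--a-->S3 (new), S1--b-->S0 (seen)
  visit S3: S3--a-->S2 (new), S3--b-->S2 (seen)
  visit S2: S2--a-->S3 (seen), S2--b-->S3 (seen)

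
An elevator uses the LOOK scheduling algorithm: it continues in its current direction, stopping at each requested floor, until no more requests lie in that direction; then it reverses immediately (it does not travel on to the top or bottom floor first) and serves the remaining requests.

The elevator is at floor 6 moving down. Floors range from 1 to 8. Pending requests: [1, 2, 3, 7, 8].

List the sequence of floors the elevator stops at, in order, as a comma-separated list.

Answer: 3, 2, 1, 7, 8

Derivation:
Current: 6, moving DOWN
Serve below first (descending): [3, 2, 1]
Then reverse, serve above (ascending): [7, 8]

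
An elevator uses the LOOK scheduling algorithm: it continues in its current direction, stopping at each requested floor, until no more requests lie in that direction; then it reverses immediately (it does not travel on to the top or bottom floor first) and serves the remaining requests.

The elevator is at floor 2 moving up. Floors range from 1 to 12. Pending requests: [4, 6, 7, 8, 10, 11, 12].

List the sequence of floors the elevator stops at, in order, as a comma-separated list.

Answer: 4, 6, 7, 8, 10, 11, 12

Derivation:
Current: 2, moving UP
Serve above first (ascending): [4, 6, 7, 8, 10, 11, 12]
Then reverse, serve below (descending): []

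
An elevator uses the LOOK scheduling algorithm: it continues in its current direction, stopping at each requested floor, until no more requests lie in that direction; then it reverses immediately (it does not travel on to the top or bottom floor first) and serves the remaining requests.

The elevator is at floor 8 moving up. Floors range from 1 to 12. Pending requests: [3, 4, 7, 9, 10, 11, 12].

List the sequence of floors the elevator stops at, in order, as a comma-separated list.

Answer: 9, 10, 11, 12, 7, 4, 3

Derivation:
Current: 8, moving UP
Serve above first (ascending): [9, 10, 11, 12]
Then reverse, serve below (descending): [7, 4, 3]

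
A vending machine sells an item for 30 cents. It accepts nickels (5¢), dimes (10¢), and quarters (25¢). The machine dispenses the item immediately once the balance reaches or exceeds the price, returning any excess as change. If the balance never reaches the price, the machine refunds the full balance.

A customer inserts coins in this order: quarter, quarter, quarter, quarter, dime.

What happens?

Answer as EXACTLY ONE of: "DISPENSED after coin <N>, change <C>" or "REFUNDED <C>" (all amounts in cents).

Answer: DISPENSED after coin 2, change 20

Derivation:
Price: 30¢
Coin 1 (quarter, 25¢): balance = 25¢
Coin 2 (quarter, 25¢): balance = 50¢
  → balance >= price → DISPENSE, change = 50 - 30 = 20¢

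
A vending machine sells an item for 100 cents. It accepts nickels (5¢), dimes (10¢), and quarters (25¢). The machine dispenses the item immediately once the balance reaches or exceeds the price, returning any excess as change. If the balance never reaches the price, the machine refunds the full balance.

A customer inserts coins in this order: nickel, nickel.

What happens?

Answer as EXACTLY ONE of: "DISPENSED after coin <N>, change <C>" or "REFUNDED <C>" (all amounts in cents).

Price: 100¢
Coin 1 (nickel, 5¢): balance = 5¢
Coin 2 (nickel, 5¢): balance = 10¢
All coins inserted, balance 10¢ < price 100¢ → REFUND 10¢

Answer: REFUNDED 10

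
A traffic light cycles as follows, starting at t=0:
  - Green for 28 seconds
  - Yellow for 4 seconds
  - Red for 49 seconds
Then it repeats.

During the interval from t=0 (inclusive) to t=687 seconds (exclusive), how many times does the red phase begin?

Cycle = 28+4+49 = 81s
red phase starts at t = k*81 + 32 for k=0,1,2,...
Need k*81+32 < 687 → k < 8.086
k ∈ {0, ..., 8} → 9 starts

Answer: 9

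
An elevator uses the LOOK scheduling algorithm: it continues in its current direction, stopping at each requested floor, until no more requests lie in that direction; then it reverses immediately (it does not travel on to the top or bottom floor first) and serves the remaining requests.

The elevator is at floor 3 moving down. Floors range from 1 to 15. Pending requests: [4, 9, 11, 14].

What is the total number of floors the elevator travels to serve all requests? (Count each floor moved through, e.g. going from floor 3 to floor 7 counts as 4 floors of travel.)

Answer: 11

Derivation:
Start at floor 3 moving down, LOOK stop order: [4, 9, 11, 14]
  3 → 4: |4-3| = 1, total = 1
  4 → 9: |9-4| = 5, total = 6
  9 → 11: |11-9| = 2, total = 8
  11 → 14: |14-11| = 3, total = 11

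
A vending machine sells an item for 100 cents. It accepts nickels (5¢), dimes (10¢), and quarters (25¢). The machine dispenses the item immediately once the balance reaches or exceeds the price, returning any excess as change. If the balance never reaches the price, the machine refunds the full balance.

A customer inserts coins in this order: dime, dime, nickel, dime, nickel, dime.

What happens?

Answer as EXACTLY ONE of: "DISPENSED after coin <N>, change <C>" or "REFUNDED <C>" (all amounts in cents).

Answer: REFUNDED 50

Derivation:
Price: 100¢
Coin 1 (dime, 10¢): balance = 10¢
Coin 2 (dime, 10¢): balance = 20¢
Coin 3 (nickel, 5¢): balance = 25¢
Coin 4 (dime, 10¢): balance = 35¢
Coin 5 (nickel, 5¢): balance = 40¢
Coin 6 (dime, 10¢): balance = 50¢
All coins inserted, balance 50¢ < price 100¢ → REFUND 50¢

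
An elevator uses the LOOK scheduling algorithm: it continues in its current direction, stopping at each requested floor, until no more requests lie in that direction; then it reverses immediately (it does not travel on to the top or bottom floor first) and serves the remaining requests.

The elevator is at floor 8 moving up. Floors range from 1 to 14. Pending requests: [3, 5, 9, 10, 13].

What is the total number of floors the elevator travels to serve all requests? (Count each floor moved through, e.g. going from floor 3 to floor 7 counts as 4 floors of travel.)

Answer: 15

Derivation:
Start at floor 8 moving up, LOOK stop order: [9, 10, 13, 5, 3]
  8 → 9: |9-8| = 1, total = 1
  9 → 10: |10-9| = 1, total = 2
  10 → 13: |13-10| = 3, total = 5
  13 → 5: |5-13| = 8, total = 13
  5 → 3: |3-5| = 2, total = 15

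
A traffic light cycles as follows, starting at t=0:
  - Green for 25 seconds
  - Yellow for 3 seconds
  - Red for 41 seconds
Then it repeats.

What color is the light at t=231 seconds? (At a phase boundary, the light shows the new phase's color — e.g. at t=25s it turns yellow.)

Cycle length = 25 + 3 + 41 = 69s
t = 231, phase_t = 231 mod 69 = 24
24 < 25 (green end) → GREEN

Answer: green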